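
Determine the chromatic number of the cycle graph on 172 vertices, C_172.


A cycle on an even number of vertices is bipartite: alternate two colors around the cycle.
Since 172 is even, two colors suffice, and at least two are needed because the graph has edges.
Chromatic number = 2.

2


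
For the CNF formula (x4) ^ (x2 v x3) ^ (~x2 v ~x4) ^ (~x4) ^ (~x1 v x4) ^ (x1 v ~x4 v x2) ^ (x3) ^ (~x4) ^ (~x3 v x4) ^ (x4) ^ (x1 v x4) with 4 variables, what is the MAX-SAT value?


Enumerate all 16 truth assignments.
For each, count how many of the 11 clauses are satisfied.
The formula is not fully satisfiable, so the maximum is below 11.
Maximum simultaneously satisfiable clauses = 9.

9


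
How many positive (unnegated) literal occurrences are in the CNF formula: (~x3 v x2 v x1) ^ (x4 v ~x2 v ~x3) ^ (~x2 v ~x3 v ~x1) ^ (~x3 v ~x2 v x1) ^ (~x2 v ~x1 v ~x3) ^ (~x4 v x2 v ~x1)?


Scan each clause for unnegated literals.
Clause 1: 2 positive; Clause 2: 1 positive; Clause 3: 0 positive; Clause 4: 1 positive; Clause 5: 0 positive; Clause 6: 1 positive.
Total positive literal occurrences = 5.

5


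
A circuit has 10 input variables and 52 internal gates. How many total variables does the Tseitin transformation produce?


The Tseitin transformation introduces one auxiliary variable per gate.
Total variables = inputs + gates = 10 + 52 = 62.

62


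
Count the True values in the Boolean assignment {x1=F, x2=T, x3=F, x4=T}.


The weight is the number of variables assigned True.
True variables: x2, x4.
Weight = 2.

2


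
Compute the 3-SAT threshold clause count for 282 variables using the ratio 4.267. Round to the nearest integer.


The 3-SAT phase transition occurs at approximately 4.267 clauses per variable.
m = 4.267 * 282 = 1203.294.
Rounded to nearest integer: 1203.

1203


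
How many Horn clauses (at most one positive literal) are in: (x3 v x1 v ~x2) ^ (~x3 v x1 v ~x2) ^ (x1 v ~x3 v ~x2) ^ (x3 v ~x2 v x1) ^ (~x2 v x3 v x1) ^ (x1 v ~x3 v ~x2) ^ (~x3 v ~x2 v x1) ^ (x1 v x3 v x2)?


A Horn clause has at most one positive literal.
Clause 1: 2 positive lit(s) -> not Horn
Clause 2: 1 positive lit(s) -> Horn
Clause 3: 1 positive lit(s) -> Horn
Clause 4: 2 positive lit(s) -> not Horn
Clause 5: 2 positive lit(s) -> not Horn
Clause 6: 1 positive lit(s) -> Horn
Clause 7: 1 positive lit(s) -> Horn
Clause 8: 3 positive lit(s) -> not Horn
Total Horn clauses = 4.

4


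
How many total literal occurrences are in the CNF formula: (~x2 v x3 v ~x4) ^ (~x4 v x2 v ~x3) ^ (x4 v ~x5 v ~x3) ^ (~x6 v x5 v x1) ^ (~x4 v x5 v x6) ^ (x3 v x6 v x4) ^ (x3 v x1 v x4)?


Clause lengths: 3, 3, 3, 3, 3, 3, 3.
Sum = 3 + 3 + 3 + 3 + 3 + 3 + 3 = 21.

21


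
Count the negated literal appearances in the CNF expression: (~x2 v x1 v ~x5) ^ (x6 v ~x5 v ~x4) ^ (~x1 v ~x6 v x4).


Scan each clause for negated literals.
Clause 1: 2 negative; Clause 2: 2 negative; Clause 3: 2 negative.
Total negative literal occurrences = 6.

6


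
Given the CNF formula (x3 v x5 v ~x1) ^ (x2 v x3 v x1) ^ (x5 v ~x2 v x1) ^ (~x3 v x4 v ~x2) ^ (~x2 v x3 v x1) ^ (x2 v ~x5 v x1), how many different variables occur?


Identify each distinct variable in the formula.
Variables found: x1, x2, x3, x4, x5.
Total distinct variables = 5.

5


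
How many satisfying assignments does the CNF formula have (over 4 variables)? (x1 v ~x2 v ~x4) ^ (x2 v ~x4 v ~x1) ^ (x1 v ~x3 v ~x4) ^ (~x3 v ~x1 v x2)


Enumerate all 16 truth assignments over 4 variables.
Test each against every clause.
Satisfying assignments found: 10.

10


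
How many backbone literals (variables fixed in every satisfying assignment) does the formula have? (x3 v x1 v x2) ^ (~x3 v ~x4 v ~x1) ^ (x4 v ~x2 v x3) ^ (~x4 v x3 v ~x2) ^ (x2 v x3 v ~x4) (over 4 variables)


Find all satisfying assignments: 7 model(s).
Check which variables have the same value in every model.
No variable is fixed across all models.
Backbone size = 0.

0


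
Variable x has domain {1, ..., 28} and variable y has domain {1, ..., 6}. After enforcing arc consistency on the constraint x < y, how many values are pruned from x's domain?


For the constraint x < y, x needs a supporting value in y's domain.
x can be at most 5 (one less than y's maximum).
Valid x values from domain: 5 out of 28.
Pruned = 28 - 5 = 23.

23


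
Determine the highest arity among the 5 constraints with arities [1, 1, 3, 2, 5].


The arities are: 1, 1, 3, 2, 5.
Scan for the maximum value.
Maximum arity = 5.

5


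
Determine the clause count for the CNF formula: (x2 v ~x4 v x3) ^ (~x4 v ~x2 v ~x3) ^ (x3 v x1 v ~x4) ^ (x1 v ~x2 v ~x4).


Each group enclosed in parentheses joined by ^ is one clause.
Counting the conjuncts: 4 clauses.

4


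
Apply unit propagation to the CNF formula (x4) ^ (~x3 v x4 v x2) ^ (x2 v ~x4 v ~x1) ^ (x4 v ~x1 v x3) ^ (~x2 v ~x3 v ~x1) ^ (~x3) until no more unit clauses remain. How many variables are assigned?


Unit propagation repeatedly assigns the literal in any unit clause, then simplifies.
Assignments in order: x4 = T, x3 = F.
No further unit clauses remain.
Total variables assigned = 2.

2


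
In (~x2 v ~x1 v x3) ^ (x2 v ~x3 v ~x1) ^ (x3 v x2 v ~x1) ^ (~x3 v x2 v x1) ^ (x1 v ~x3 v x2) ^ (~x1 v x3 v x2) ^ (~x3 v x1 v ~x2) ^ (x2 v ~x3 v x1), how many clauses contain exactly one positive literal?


A definite clause has exactly one positive literal.
Clause 1: 1 positive -> definite
Clause 2: 1 positive -> definite
Clause 3: 2 positive -> not definite
Clause 4: 2 positive -> not definite
Clause 5: 2 positive -> not definite
Clause 6: 2 positive -> not definite
Clause 7: 1 positive -> definite
Clause 8: 2 positive -> not definite
Definite clause count = 3.

3


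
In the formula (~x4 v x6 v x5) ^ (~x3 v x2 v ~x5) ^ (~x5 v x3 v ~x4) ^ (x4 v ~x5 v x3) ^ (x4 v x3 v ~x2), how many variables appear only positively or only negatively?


A pure literal appears in only one polarity across all clauses.
Pure literals: x6 (positive only).
Count = 1.

1


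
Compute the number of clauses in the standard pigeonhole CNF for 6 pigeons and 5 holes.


The PHP encoding has two parts:
1) At-least-one-hole clauses: 6 (one per pigeon, each with 5 literals).
2) At-most-one-pigeon-per-hole clauses: 5 holes * C(6,2) = 5 * 15 = 75.
Total clauses = 6 + 75 = 81.

81


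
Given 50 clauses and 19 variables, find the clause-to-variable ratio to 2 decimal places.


Clause-to-variable ratio = clauses / variables.
50 / 19 = 2.63.

2.63


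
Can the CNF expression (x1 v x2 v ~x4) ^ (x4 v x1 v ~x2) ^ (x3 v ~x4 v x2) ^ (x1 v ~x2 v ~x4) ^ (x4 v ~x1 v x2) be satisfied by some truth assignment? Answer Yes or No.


Check all 16 possible truth assignments.
Number of satisfying assignments found: 7.
The formula is satisfiable.

Yes


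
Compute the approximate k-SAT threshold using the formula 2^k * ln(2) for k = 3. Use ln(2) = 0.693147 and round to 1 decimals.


Using the asymptotic formula: threshold ~ 2^k * ln(2).
2^3 = 8.
8 * 0.693147 = 5.5.

5.5


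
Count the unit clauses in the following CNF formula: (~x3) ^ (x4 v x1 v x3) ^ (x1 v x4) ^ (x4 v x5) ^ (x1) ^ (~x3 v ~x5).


A unit clause contains exactly one literal.
Unit clauses found: (~x3), (x1).
Count = 2.

2


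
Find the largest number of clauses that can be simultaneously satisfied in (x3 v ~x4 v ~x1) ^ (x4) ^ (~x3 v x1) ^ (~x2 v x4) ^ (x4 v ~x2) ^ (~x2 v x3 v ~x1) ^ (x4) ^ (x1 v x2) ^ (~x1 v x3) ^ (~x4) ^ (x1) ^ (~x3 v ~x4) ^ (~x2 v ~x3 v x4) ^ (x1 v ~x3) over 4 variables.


Enumerate all 16 truth assignments.
For each, count how many of the 14 clauses are satisfied.
The formula is not fully satisfiable, so the maximum is below 14.
Maximum simultaneously satisfiable clauses = 12.

12


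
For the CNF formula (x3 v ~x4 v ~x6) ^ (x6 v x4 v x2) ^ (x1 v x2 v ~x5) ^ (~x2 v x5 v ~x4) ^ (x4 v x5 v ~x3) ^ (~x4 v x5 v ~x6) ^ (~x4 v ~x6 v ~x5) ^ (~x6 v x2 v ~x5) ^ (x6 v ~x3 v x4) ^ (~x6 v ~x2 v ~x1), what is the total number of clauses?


Each group enclosed in parentheses joined by ^ is one clause.
Counting the conjuncts: 10 clauses.

10


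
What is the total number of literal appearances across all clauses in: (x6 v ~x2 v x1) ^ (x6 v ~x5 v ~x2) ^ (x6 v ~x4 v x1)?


Clause lengths: 3, 3, 3.
Sum = 3 + 3 + 3 = 9.

9


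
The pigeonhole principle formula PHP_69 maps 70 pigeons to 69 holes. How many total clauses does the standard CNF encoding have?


The PHP encoding has two parts:
1) At-least-one-hole clauses: 70 (one per pigeon, each with 69 literals).
2) At-most-one-pigeon-per-hole clauses: 69 holes * C(70,2) = 69 * 2415 = 166635.
Total clauses = 70 + 166635 = 166705.

166705


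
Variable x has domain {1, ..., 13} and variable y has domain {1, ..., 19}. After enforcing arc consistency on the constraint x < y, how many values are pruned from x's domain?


For the constraint x < y, x needs a supporting value in y's domain.
x can be at most 18 (one less than y's maximum).
Valid x values from domain: 13 out of 13.
Pruned = 13 - 13 = 0.

0


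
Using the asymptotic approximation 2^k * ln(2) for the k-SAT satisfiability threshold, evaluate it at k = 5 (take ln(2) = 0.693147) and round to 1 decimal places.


Using the asymptotic formula: threshold ~ 2^k * ln(2).
2^5 = 32.
32 * 0.693147 = 22.2.

22.2


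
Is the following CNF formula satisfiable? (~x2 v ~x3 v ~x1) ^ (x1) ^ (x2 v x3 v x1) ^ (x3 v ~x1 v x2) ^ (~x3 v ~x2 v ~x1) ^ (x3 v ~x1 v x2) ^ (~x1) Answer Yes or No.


Check all 8 possible truth assignments.
Number of satisfying assignments found: 0.
The formula is unsatisfiable.

No


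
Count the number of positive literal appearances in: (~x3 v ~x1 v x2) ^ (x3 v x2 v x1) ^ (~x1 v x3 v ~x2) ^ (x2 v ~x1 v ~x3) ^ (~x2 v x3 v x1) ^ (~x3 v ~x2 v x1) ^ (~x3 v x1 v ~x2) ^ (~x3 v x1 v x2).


Scan each clause for unnegated literals.
Clause 1: 1 positive; Clause 2: 3 positive; Clause 3: 1 positive; Clause 4: 1 positive; Clause 5: 2 positive; Clause 6: 1 positive; Clause 7: 1 positive; Clause 8: 2 positive.
Total positive literal occurrences = 12.

12


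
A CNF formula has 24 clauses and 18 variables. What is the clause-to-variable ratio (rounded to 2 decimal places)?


Clause-to-variable ratio = clauses / variables.
24 / 18 = 1.33.

1.33


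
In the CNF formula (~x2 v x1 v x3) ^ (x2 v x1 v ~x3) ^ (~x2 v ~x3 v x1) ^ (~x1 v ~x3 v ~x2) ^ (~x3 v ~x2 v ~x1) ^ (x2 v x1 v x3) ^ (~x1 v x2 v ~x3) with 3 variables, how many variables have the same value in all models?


Find all satisfying assignments: 2 model(s).
Check which variables have the same value in every model.
Fixed variables: x1=T, x3=F.
Backbone size = 2.

2


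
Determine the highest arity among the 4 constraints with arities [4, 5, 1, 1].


The arities are: 4, 5, 1, 1.
Scan for the maximum value.
Maximum arity = 5.

5


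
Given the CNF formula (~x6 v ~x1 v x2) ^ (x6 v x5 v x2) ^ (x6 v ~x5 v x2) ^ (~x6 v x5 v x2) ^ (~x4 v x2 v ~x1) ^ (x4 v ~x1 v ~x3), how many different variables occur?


Identify each distinct variable in the formula.
Variables found: x1, x2, x3, x4, x5, x6.
Total distinct variables = 6.

6


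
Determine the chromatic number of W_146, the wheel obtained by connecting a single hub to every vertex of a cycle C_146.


W_146 consists of the cycle C_146 together with a hub vertex adjacent to every cycle vertex.
The cycle C_146 needs 2 colors (even cycle -> 2).
The hub is adjacent to every cycle vertex, so it must receive a new color distinct from all of them.
Chromatic number = 2 + 1 = 3.

3


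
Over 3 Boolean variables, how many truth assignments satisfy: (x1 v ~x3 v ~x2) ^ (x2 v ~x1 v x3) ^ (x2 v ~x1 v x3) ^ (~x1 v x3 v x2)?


Enumerate all 8 truth assignments over 3 variables.
Test each against every clause.
Satisfying assignments found: 6.

6


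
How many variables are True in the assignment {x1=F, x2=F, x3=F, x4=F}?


The weight is the number of variables assigned True.
True variables: none.
Weight = 0.

0


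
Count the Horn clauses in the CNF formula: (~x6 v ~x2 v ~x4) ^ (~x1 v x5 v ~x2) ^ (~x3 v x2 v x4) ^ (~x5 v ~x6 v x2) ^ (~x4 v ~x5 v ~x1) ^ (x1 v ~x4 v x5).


A Horn clause has at most one positive literal.
Clause 1: 0 positive lit(s) -> Horn
Clause 2: 1 positive lit(s) -> Horn
Clause 3: 2 positive lit(s) -> not Horn
Clause 4: 1 positive lit(s) -> Horn
Clause 5: 0 positive lit(s) -> Horn
Clause 6: 2 positive lit(s) -> not Horn
Total Horn clauses = 4.

4


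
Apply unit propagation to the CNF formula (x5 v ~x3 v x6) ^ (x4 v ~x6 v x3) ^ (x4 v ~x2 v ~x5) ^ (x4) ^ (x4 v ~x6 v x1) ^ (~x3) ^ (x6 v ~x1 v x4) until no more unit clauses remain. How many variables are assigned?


Unit propagation repeatedly assigns the literal in any unit clause, then simplifies.
Assignments in order: x4 = T, x3 = F.
No further unit clauses remain.
Total variables assigned = 2.

2


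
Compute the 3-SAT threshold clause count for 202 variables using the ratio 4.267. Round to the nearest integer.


The 3-SAT phase transition occurs at approximately 4.267 clauses per variable.
m = 4.267 * 202 = 861.934.
Rounded to nearest integer: 862.

862


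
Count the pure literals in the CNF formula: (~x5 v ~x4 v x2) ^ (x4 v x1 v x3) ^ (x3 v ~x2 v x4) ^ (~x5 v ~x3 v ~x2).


A pure literal appears in only one polarity across all clauses.
Pure literals: x1 (positive only), x5 (negative only).
Count = 2.

2


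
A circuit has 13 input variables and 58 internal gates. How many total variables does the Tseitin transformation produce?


The Tseitin transformation introduces one auxiliary variable per gate.
Total variables = inputs + gates = 13 + 58 = 71.

71


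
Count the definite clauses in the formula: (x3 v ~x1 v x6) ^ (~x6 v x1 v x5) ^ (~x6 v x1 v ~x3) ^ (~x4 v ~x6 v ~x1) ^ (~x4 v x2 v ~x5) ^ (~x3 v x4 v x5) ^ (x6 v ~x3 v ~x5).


A definite clause has exactly one positive literal.
Clause 1: 2 positive -> not definite
Clause 2: 2 positive -> not definite
Clause 3: 1 positive -> definite
Clause 4: 0 positive -> not definite
Clause 5: 1 positive -> definite
Clause 6: 2 positive -> not definite
Clause 7: 1 positive -> definite
Definite clause count = 3.

3


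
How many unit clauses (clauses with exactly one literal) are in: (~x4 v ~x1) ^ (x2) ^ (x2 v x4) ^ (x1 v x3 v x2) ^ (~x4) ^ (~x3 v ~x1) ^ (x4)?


A unit clause contains exactly one literal.
Unit clauses found: (x2), (~x4), (x4).
Count = 3.

3


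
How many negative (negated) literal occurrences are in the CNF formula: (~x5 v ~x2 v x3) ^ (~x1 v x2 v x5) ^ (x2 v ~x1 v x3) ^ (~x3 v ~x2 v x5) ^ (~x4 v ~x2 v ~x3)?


Scan each clause for negated literals.
Clause 1: 2 negative; Clause 2: 1 negative; Clause 3: 1 negative; Clause 4: 2 negative; Clause 5: 3 negative.
Total negative literal occurrences = 9.

9


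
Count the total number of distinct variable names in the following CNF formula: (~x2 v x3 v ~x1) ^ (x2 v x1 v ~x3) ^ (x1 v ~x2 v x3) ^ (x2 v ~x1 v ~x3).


Identify each distinct variable in the formula.
Variables found: x1, x2, x3.
Total distinct variables = 3.

3


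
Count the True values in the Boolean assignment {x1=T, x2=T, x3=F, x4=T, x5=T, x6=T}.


The weight is the number of variables assigned True.
True variables: x1, x2, x4, x5, x6.
Weight = 5.

5


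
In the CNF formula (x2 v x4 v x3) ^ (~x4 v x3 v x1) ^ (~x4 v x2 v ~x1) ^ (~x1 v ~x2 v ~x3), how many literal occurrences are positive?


Scan each clause for unnegated literals.
Clause 1: 3 positive; Clause 2: 2 positive; Clause 3: 1 positive; Clause 4: 0 positive.
Total positive literal occurrences = 6.

6


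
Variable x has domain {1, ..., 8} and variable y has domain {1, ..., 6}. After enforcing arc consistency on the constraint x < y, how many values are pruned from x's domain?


For the constraint x < y, x needs a supporting value in y's domain.
x can be at most 5 (one less than y's maximum).
Valid x values from domain: 5 out of 8.
Pruned = 8 - 5 = 3.

3


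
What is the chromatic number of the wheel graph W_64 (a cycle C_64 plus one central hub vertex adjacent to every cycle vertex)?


W_64 consists of the cycle C_64 together with a hub vertex adjacent to every cycle vertex.
The cycle C_64 needs 2 colors (even cycle -> 2).
The hub is adjacent to every cycle vertex, so it must receive a new color distinct from all of them.
Chromatic number = 2 + 1 = 3.

3


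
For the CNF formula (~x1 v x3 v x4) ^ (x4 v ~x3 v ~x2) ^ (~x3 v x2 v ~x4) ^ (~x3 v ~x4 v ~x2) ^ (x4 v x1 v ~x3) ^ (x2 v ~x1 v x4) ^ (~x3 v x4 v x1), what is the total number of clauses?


Each group enclosed in parentheses joined by ^ is one clause.
Counting the conjuncts: 7 clauses.

7


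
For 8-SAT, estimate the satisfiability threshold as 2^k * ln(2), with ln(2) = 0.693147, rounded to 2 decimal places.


Using the asymptotic formula: threshold ~ 2^k * ln(2).
2^8 = 256.
256 * 0.693147 = 177.45.

177.45


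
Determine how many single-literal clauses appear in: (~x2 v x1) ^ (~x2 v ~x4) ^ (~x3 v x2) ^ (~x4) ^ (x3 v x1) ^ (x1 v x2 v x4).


A unit clause contains exactly one literal.
Unit clauses found: (~x4).
Count = 1.

1


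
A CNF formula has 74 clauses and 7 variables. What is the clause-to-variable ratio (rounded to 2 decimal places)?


Clause-to-variable ratio = clauses / variables.
74 / 7 = 10.57.

10.57


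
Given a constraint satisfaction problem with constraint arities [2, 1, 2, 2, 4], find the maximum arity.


The arities are: 2, 1, 2, 2, 4.
Scan for the maximum value.
Maximum arity = 4.

4


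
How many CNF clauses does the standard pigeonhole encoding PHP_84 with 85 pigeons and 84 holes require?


The PHP encoding has two parts:
1) At-least-one-hole clauses: 85 (one per pigeon, each with 84 literals).
2) At-most-one-pigeon-per-hole clauses: 84 holes * C(85,2) = 84 * 3570 = 299880.
Total clauses = 85 + 299880 = 299965.

299965


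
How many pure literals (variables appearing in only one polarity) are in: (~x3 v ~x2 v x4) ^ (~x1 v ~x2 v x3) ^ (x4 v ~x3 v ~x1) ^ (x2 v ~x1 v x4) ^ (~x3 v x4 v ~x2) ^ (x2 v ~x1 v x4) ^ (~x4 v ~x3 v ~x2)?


A pure literal appears in only one polarity across all clauses.
Pure literals: x1 (negative only).
Count = 1.

1


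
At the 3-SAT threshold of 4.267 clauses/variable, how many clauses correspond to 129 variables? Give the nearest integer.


The 3-SAT phase transition occurs at approximately 4.267 clauses per variable.
m = 4.267 * 129 = 550.443.
Rounded to nearest integer: 550.

550


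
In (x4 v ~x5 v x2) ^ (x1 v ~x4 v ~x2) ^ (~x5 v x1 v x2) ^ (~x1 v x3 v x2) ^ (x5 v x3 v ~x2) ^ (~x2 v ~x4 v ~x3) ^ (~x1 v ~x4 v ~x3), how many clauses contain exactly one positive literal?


A definite clause has exactly one positive literal.
Clause 1: 2 positive -> not definite
Clause 2: 1 positive -> definite
Clause 3: 2 positive -> not definite
Clause 4: 2 positive -> not definite
Clause 5: 2 positive -> not definite
Clause 6: 0 positive -> not definite
Clause 7: 0 positive -> not definite
Definite clause count = 1.

1


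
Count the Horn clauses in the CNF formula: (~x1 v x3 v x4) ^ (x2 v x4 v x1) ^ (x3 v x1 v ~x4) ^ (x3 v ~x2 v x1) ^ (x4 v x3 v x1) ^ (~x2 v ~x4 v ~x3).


A Horn clause has at most one positive literal.
Clause 1: 2 positive lit(s) -> not Horn
Clause 2: 3 positive lit(s) -> not Horn
Clause 3: 2 positive lit(s) -> not Horn
Clause 4: 2 positive lit(s) -> not Horn
Clause 5: 3 positive lit(s) -> not Horn
Clause 6: 0 positive lit(s) -> Horn
Total Horn clauses = 1.

1


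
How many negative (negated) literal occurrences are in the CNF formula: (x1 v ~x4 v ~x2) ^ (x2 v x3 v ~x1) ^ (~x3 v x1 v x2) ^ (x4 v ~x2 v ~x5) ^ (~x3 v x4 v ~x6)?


Scan each clause for negated literals.
Clause 1: 2 negative; Clause 2: 1 negative; Clause 3: 1 negative; Clause 4: 2 negative; Clause 5: 2 negative.
Total negative literal occurrences = 8.

8


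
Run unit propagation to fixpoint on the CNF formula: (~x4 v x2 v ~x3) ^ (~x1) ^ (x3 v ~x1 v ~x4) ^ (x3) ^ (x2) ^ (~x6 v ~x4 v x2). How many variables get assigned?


Unit propagation repeatedly assigns the literal in any unit clause, then simplifies.
Assignments in order: x1 = F, x3 = T, x2 = T.
No further unit clauses remain.
Total variables assigned = 3.

3


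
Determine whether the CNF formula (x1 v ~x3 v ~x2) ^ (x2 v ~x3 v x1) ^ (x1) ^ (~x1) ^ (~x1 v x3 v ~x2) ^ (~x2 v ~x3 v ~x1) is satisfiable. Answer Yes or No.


Check all 8 possible truth assignments.
Number of satisfying assignments found: 0.
The formula is unsatisfiable.

No


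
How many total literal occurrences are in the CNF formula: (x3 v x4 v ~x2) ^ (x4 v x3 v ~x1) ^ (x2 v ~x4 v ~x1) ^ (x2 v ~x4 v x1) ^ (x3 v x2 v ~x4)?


Clause lengths: 3, 3, 3, 3, 3.
Sum = 3 + 3 + 3 + 3 + 3 = 15.

15


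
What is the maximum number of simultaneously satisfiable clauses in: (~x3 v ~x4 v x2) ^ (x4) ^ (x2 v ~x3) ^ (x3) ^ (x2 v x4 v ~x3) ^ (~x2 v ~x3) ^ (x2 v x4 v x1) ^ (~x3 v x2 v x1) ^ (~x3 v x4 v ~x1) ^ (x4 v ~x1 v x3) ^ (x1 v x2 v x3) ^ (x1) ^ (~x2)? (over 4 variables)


Enumerate all 16 truth assignments.
For each, count how many of the 13 clauses are satisfied.
The formula is not fully satisfiable, so the maximum is below 13.
Maximum simultaneously satisfiable clauses = 12.

12


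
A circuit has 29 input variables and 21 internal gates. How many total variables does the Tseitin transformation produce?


The Tseitin transformation introduces one auxiliary variable per gate.
Total variables = inputs + gates = 29 + 21 = 50.

50


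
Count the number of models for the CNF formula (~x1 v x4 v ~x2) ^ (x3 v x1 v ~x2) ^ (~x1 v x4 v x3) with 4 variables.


Enumerate all 16 truth assignments over 4 variables.
Test each against every clause.
Satisfying assignments found: 11.

11


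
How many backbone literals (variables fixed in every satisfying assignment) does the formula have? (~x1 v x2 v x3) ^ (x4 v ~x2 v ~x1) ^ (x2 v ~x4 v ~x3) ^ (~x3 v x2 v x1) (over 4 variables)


Find all satisfying assignments: 9 model(s).
Check which variables have the same value in every model.
No variable is fixed across all models.
Backbone size = 0.

0


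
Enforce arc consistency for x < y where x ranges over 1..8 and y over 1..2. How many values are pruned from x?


For the constraint x < y, x needs a supporting value in y's domain.
x can be at most 1 (one less than y's maximum).
Valid x values from domain: 1 out of 8.
Pruned = 8 - 1 = 7.

7


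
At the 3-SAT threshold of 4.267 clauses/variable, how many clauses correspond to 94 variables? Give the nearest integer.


The 3-SAT phase transition occurs at approximately 4.267 clauses per variable.
m = 4.267 * 94 = 401.098.
Rounded to nearest integer: 401.

401


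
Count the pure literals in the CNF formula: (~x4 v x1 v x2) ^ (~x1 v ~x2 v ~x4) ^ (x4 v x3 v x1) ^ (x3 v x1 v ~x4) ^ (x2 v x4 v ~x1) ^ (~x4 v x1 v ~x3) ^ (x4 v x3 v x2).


A pure literal appears in only one polarity across all clauses.
No pure literals found.
Count = 0.

0


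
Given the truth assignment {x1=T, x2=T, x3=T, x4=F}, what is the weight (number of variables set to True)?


The weight is the number of variables assigned True.
True variables: x1, x2, x3.
Weight = 3.

3


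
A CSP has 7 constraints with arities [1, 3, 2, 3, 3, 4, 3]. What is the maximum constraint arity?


The arities are: 1, 3, 2, 3, 3, 4, 3.
Scan for the maximum value.
Maximum arity = 4.

4


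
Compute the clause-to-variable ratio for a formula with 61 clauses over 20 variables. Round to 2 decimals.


Clause-to-variable ratio = clauses / variables.
61 / 20 = 3.05.

3.05


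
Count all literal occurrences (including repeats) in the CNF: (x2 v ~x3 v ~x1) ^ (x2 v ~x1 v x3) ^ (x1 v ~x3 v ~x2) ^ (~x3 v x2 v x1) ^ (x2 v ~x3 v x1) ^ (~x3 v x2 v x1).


Clause lengths: 3, 3, 3, 3, 3, 3.
Sum = 3 + 3 + 3 + 3 + 3 + 3 = 18.

18


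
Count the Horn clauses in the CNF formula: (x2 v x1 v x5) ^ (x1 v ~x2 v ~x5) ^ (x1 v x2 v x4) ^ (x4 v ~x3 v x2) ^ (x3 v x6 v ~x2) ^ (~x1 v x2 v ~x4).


A Horn clause has at most one positive literal.
Clause 1: 3 positive lit(s) -> not Horn
Clause 2: 1 positive lit(s) -> Horn
Clause 3: 3 positive lit(s) -> not Horn
Clause 4: 2 positive lit(s) -> not Horn
Clause 5: 2 positive lit(s) -> not Horn
Clause 6: 1 positive lit(s) -> Horn
Total Horn clauses = 2.

2


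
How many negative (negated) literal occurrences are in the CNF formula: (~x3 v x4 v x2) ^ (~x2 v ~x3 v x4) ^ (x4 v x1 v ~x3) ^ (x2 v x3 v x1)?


Scan each clause for negated literals.
Clause 1: 1 negative; Clause 2: 2 negative; Clause 3: 1 negative; Clause 4: 0 negative.
Total negative literal occurrences = 4.

4


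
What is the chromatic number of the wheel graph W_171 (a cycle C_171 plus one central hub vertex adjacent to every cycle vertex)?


W_171 consists of the cycle C_171 together with a hub vertex adjacent to every cycle vertex.
The cycle C_171 needs 3 colors (odd cycle -> 3).
The hub is adjacent to every cycle vertex, so it must receive a new color distinct from all of them.
Chromatic number = 3 + 1 = 4.

4


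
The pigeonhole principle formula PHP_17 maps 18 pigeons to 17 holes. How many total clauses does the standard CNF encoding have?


The PHP encoding has two parts:
1) At-least-one-hole clauses: 18 (one per pigeon, each with 17 literals).
2) At-most-one-pigeon-per-hole clauses: 17 holes * C(18,2) = 17 * 153 = 2601.
Total clauses = 18 + 2601 = 2619.

2619


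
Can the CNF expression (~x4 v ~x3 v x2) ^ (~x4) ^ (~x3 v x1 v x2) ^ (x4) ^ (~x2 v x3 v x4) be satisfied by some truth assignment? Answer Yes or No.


Check all 16 possible truth assignments.
Number of satisfying assignments found: 0.
The formula is unsatisfiable.

No


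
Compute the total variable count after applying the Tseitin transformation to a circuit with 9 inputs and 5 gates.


The Tseitin transformation introduces one auxiliary variable per gate.
Total variables = inputs + gates = 9 + 5 = 14.

14


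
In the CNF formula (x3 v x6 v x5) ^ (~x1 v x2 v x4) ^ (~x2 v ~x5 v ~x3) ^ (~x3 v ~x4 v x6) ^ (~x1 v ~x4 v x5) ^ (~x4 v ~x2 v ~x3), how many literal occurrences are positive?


Scan each clause for unnegated literals.
Clause 1: 3 positive; Clause 2: 2 positive; Clause 3: 0 positive; Clause 4: 1 positive; Clause 5: 1 positive; Clause 6: 0 positive.
Total positive literal occurrences = 7.

7


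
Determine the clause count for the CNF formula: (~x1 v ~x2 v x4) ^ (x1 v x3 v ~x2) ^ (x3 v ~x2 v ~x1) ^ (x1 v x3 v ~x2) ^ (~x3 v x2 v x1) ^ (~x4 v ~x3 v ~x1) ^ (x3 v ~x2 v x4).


Each group enclosed in parentheses joined by ^ is one clause.
Counting the conjuncts: 7 clauses.

7


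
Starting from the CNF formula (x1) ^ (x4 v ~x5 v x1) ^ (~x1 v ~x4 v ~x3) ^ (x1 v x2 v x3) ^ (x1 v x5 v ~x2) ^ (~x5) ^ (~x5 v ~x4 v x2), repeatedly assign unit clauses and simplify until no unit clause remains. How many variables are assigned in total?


Unit propagation repeatedly assigns the literal in any unit clause, then simplifies.
Assignments in order: x1 = T, x5 = F.
No further unit clauses remain.
Total variables assigned = 2.

2


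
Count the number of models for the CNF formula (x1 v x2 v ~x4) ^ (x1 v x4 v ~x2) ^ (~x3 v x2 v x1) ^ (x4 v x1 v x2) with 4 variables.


Enumerate all 16 truth assignments over 4 variables.
Test each against every clause.
Satisfying assignments found: 10.

10


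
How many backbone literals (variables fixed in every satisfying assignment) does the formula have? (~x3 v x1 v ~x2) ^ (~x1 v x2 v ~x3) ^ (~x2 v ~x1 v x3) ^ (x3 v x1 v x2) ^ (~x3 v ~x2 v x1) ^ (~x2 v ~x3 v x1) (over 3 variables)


Find all satisfying assignments: 4 model(s).
Check which variables have the same value in every model.
No variable is fixed across all models.
Backbone size = 0.

0


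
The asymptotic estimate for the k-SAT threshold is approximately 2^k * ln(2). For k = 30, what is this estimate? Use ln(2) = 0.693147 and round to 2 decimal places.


Using the asymptotic formula: threshold ~ 2^k * ln(2).
2^30 = 1073741824.
1073741824 * 0.693147 = 744260924.08.

744260924.08


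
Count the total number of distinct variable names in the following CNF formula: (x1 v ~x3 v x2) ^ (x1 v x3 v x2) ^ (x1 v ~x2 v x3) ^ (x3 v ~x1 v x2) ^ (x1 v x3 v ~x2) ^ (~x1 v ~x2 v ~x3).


Identify each distinct variable in the formula.
Variables found: x1, x2, x3.
Total distinct variables = 3.

3


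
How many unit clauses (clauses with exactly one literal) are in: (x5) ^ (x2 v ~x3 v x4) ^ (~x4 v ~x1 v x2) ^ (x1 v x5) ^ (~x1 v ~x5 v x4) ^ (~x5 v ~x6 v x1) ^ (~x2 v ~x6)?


A unit clause contains exactly one literal.
Unit clauses found: (x5).
Count = 1.

1


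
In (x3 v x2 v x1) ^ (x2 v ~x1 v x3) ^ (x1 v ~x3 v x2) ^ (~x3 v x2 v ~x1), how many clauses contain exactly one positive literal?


A definite clause has exactly one positive literal.
Clause 1: 3 positive -> not definite
Clause 2: 2 positive -> not definite
Clause 3: 2 positive -> not definite
Clause 4: 1 positive -> definite
Definite clause count = 1.

1


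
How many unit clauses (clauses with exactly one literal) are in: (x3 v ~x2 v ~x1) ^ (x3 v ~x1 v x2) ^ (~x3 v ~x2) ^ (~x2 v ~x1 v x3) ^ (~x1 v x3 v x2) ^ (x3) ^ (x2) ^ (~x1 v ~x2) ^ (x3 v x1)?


A unit clause contains exactly one literal.
Unit clauses found: (x3), (x2).
Count = 2.

2


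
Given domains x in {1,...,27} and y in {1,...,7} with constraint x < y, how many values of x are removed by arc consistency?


For the constraint x < y, x needs a supporting value in y's domain.
x can be at most 6 (one less than y's maximum).
Valid x values from domain: 6 out of 27.
Pruned = 27 - 6 = 21.

21


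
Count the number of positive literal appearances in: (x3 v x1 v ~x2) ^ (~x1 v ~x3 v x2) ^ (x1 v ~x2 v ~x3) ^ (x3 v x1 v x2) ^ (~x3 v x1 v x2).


Scan each clause for unnegated literals.
Clause 1: 2 positive; Clause 2: 1 positive; Clause 3: 1 positive; Clause 4: 3 positive; Clause 5: 2 positive.
Total positive literal occurrences = 9.

9


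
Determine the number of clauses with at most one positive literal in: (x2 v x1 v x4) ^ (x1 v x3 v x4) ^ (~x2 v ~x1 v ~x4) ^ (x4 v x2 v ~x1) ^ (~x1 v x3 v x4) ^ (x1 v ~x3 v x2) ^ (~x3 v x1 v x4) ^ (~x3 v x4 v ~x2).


A Horn clause has at most one positive literal.
Clause 1: 3 positive lit(s) -> not Horn
Clause 2: 3 positive lit(s) -> not Horn
Clause 3: 0 positive lit(s) -> Horn
Clause 4: 2 positive lit(s) -> not Horn
Clause 5: 2 positive lit(s) -> not Horn
Clause 6: 2 positive lit(s) -> not Horn
Clause 7: 2 positive lit(s) -> not Horn
Clause 8: 1 positive lit(s) -> Horn
Total Horn clauses = 2.

2


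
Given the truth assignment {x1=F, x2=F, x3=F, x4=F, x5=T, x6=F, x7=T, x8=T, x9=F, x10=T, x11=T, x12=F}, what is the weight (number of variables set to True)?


The weight is the number of variables assigned True.
True variables: x5, x7, x8, x10, x11.
Weight = 5.

5


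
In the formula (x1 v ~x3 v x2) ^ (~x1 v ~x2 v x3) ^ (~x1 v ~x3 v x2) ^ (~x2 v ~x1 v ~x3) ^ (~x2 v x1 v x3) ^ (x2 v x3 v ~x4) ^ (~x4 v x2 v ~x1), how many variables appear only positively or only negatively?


A pure literal appears in only one polarity across all clauses.
Pure literals: x4 (negative only).
Count = 1.

1


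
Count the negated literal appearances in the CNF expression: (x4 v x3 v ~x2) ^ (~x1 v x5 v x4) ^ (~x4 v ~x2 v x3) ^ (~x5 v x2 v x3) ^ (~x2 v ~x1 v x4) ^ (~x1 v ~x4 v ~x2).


Scan each clause for negated literals.
Clause 1: 1 negative; Clause 2: 1 negative; Clause 3: 2 negative; Clause 4: 1 negative; Clause 5: 2 negative; Clause 6: 3 negative.
Total negative literal occurrences = 10.

10


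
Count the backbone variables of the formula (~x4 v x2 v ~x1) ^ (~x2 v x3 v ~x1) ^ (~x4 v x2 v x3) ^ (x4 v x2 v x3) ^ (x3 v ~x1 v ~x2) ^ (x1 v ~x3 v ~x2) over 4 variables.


Find all satisfying assignments: 7 model(s).
Check which variables have the same value in every model.
No variable is fixed across all models.
Backbone size = 0.

0


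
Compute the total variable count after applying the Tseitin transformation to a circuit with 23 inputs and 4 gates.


The Tseitin transformation introduces one auxiliary variable per gate.
Total variables = inputs + gates = 23 + 4 = 27.

27


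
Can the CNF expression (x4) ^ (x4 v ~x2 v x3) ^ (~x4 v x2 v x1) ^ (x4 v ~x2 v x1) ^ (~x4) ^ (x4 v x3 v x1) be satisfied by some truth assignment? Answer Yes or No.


Check all 16 possible truth assignments.
Number of satisfying assignments found: 0.
The formula is unsatisfiable.

No


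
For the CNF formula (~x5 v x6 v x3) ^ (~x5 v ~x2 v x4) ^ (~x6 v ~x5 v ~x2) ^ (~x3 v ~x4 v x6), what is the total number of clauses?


Each group enclosed in parentheses joined by ^ is one clause.
Counting the conjuncts: 4 clauses.

4


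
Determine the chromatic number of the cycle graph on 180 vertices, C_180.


A cycle on an even number of vertices is bipartite: alternate two colors around the cycle.
Since 180 is even, two colors suffice, and at least two are needed because the graph has edges.
Chromatic number = 2.

2


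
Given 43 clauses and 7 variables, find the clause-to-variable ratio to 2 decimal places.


Clause-to-variable ratio = clauses / variables.
43 / 7 = 6.14.

6.14


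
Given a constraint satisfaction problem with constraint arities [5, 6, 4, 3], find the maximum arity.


The arities are: 5, 6, 4, 3.
Scan for the maximum value.
Maximum arity = 6.

6


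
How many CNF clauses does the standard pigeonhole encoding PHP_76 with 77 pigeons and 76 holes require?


The PHP encoding has two parts:
1) At-least-one-hole clauses: 77 (one per pigeon, each with 76 literals).
2) At-most-one-pigeon-per-hole clauses: 76 holes * C(77,2) = 76 * 2926 = 222376.
Total clauses = 77 + 222376 = 222453.

222453


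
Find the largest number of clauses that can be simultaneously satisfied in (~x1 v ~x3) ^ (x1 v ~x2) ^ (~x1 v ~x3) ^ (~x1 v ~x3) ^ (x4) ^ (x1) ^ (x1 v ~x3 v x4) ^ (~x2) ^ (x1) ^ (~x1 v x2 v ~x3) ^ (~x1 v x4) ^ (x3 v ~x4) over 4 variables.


Enumerate all 16 truth assignments.
For each, count how many of the 12 clauses are satisfied.
The formula is not fully satisfiable, so the maximum is below 12.
Maximum simultaneously satisfiable clauses = 11.

11


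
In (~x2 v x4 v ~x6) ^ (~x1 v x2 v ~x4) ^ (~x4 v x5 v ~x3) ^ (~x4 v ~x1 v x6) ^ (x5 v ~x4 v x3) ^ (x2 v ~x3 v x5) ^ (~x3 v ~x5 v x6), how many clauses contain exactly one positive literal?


A definite clause has exactly one positive literal.
Clause 1: 1 positive -> definite
Clause 2: 1 positive -> definite
Clause 3: 1 positive -> definite
Clause 4: 1 positive -> definite
Clause 5: 2 positive -> not definite
Clause 6: 2 positive -> not definite
Clause 7: 1 positive -> definite
Definite clause count = 5.

5


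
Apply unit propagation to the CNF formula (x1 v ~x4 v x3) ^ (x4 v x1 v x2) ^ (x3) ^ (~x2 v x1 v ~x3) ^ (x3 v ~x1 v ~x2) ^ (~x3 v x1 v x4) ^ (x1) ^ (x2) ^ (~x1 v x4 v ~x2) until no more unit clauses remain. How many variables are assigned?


Unit propagation repeatedly assigns the literal in any unit clause, then simplifies.
Assignments in order: x3 = T, x1 = T, x2 = T, x4 = T.
No further unit clauses remain.
Total variables assigned = 4.

4


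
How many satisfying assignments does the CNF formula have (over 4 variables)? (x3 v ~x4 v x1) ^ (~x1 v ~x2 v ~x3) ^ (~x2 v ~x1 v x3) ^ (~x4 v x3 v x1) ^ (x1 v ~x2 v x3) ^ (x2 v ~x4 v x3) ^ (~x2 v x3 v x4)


Enumerate all 16 truth assignments over 4 variables.
Test each against every clause.
Satisfying assignments found: 8.

8


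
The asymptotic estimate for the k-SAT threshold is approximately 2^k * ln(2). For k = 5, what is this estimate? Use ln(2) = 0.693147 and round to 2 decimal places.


Using the asymptotic formula: threshold ~ 2^k * ln(2).
2^5 = 32.
32 * 0.693147 = 22.18.

22.18


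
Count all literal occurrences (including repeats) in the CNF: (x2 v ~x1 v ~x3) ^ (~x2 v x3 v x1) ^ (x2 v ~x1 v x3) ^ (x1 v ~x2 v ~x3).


Clause lengths: 3, 3, 3, 3.
Sum = 3 + 3 + 3 + 3 = 12.

12


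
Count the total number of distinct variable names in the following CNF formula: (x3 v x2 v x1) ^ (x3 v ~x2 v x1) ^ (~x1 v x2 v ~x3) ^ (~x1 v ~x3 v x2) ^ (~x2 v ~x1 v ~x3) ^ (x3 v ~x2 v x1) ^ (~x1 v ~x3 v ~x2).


Identify each distinct variable in the formula.
Variables found: x1, x2, x3.
Total distinct variables = 3.

3


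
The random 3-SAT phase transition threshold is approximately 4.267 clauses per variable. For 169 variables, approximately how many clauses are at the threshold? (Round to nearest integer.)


The 3-SAT phase transition occurs at approximately 4.267 clauses per variable.
m = 4.267 * 169 = 721.123.
Rounded to nearest integer: 721.

721


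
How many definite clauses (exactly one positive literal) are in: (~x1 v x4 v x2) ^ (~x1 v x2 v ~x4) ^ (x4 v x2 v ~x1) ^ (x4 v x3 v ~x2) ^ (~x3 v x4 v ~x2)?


A definite clause has exactly one positive literal.
Clause 1: 2 positive -> not definite
Clause 2: 1 positive -> definite
Clause 3: 2 positive -> not definite
Clause 4: 2 positive -> not definite
Clause 5: 1 positive -> definite
Definite clause count = 2.

2


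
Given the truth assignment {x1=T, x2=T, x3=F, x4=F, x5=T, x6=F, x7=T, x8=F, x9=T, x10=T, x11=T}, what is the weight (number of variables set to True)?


The weight is the number of variables assigned True.
True variables: x1, x2, x5, x7, x9, x10, x11.
Weight = 7.

7


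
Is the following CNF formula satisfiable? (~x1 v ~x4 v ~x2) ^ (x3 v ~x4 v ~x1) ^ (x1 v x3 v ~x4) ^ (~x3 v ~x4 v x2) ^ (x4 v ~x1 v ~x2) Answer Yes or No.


Check all 16 possible truth assignments.
Number of satisfying assignments found: 7.
The formula is satisfiable.

Yes


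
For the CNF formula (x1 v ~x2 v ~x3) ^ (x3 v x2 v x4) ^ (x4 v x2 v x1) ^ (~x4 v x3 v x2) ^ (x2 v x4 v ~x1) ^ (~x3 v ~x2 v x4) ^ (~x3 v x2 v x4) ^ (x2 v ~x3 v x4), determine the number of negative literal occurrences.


Scan each clause for negated literals.
Clause 1: 2 negative; Clause 2: 0 negative; Clause 3: 0 negative; Clause 4: 1 negative; Clause 5: 1 negative; Clause 6: 2 negative; Clause 7: 1 negative; Clause 8: 1 negative.
Total negative literal occurrences = 8.

8


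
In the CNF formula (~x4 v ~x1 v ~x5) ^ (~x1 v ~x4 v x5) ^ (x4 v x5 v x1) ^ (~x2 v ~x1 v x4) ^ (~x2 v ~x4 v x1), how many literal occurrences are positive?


Scan each clause for unnegated literals.
Clause 1: 0 positive; Clause 2: 1 positive; Clause 3: 3 positive; Clause 4: 1 positive; Clause 5: 1 positive.
Total positive literal occurrences = 6.

6


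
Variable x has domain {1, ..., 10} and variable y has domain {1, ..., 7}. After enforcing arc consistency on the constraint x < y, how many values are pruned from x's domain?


For the constraint x < y, x needs a supporting value in y's domain.
x can be at most 6 (one less than y's maximum).
Valid x values from domain: 6 out of 10.
Pruned = 10 - 6 = 4.

4


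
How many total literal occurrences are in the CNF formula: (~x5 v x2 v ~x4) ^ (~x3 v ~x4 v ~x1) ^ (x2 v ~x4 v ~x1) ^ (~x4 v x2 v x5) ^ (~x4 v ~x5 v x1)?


Clause lengths: 3, 3, 3, 3, 3.
Sum = 3 + 3 + 3 + 3 + 3 = 15.

15


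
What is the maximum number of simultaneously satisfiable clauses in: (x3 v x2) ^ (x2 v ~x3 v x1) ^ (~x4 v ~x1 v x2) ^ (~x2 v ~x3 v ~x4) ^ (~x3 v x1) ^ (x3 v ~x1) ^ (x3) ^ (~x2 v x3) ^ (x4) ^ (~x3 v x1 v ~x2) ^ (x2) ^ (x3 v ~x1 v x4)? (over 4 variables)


Enumerate all 16 truth assignments.
For each, count how many of the 12 clauses are satisfied.
The formula is not fully satisfiable, so the maximum is below 12.
Maximum simultaneously satisfiable clauses = 11.

11


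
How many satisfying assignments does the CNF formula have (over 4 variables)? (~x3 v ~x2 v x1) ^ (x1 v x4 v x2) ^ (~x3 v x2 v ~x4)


Enumerate all 16 truth assignments over 4 variables.
Test each against every clause.
Satisfying assignments found: 10.

10


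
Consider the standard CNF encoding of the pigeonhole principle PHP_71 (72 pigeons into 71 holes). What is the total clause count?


The PHP encoding has two parts:
1) At-least-one-hole clauses: 72 (one per pigeon, each with 71 literals).
2) At-most-one-pigeon-per-hole clauses: 71 holes * C(72,2) = 71 * 2556 = 181476.
Total clauses = 72 + 181476 = 181548.

181548
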